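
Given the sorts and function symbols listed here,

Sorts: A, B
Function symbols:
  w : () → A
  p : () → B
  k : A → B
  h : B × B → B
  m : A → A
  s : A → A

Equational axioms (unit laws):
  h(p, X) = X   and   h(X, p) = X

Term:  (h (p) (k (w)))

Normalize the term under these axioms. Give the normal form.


1. (h (p) (k (w)))  →  (k (w))

normal form = (k (w))


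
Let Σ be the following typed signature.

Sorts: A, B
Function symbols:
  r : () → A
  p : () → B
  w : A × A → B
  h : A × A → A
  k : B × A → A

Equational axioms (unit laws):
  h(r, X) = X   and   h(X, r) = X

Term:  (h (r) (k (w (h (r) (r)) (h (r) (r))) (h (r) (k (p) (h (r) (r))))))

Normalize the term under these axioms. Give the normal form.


1. (h (r) (k (w (h (r) (r)) (h (r) (r))) (h (r) (k (p) (h (r) (r))))))  →  (k (w (h (r) (r)) (h (r) (r))) (h (r) (k (p) (h (r) (r)))))
2. (k (w (h (r) (r)) (h (r) (r))) (h (r) (k (p) (h (r) (r)))))  →  (k (w (r) (h (r) (r))) (h (r) (k (p) (h (r) (r)))))
3. (k (w (r) (h (r) (r))) (h (r) (k (p) (h (r) (r)))))  →  (k (w (r) (r)) (h (r) (k (p) (h (r) (r)))))
4. (k (w (r) (r)) (h (r) (k (p) (h (r) (r)))))  →  (k (w (r) (r)) (k (p) (h (r) (r))))
5. (k (w (r) (r)) (k (p) (h (r) (r))))  →  (k (w (r) (r)) (k (p) (r)))

normal form = (k (w (r) (r)) (k (p) (r)))


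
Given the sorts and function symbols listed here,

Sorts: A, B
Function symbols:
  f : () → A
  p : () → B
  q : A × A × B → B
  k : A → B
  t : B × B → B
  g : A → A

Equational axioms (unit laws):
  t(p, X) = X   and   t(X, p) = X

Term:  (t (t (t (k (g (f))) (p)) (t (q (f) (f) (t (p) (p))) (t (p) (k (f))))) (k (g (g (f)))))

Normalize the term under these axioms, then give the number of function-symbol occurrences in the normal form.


1. (t (t (t (k (g (f))) (p)) (t (q (f) (f) (t (p) (p))) (t (p) (k (f))))) (k (g (g (f)))))  →  (t (t (k (g (f))) (t (q (f) (f) (t (p) (p))) (t (p) (k (f))))) (k (g (g (f)))))
2. (t (t (k (g (f))) (t (q (f) (f) (t (p) (p))) (t (p) (k (f))))) (k (g (g (f)))))  →  (t (t (k (g (f))) (t (q (f) (f) (p)) (t (p) (k (f))))) (k (g (g (f)))))
3. (t (t (k (g (f))) (t (q (f) (f) (p)) (t (p) (k (f))))) (k (g (g (f)))))  →  (t (t (k (g (f))) (t (q (f) (f) (p)) (k (f)))) (k (g (g (f)))))
normal form: (t (t (k (g (f))) (t (q (f) (f) (p)) (k (f)))) (k (g (g (f)))))

size = 16


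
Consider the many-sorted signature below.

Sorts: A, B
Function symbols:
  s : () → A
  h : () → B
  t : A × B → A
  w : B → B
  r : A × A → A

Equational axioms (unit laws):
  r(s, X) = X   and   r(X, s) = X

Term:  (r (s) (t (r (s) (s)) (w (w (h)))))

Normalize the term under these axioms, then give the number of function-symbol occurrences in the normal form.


1. (r (s) (t (r (s) (s)) (w (w (h)))))  →  (t (r (s) (s)) (w (w (h))))
2. (t (r (s) (s)) (w (w (h))))  →  (t (s) (w (w (h))))
normal form: (t (s) (w (w (h))))

size = 5


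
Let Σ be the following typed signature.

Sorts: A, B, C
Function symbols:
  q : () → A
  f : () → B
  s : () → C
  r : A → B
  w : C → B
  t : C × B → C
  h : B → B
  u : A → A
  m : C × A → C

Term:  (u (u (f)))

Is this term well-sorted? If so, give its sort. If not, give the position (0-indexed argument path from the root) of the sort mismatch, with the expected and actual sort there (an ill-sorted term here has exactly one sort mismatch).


ill-sorted at position [0, 0]: expected A, got B

    (f) : B
  (u (f)) : ✗ arg 0 at [0, 0] has sort B, expected A


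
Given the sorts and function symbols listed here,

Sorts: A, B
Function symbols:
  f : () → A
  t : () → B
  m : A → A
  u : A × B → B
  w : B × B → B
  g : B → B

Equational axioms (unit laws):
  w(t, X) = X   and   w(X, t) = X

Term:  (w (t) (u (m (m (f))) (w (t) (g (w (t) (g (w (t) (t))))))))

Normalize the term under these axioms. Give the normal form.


1. (w (t) (u (m (m (f))) (w (t) (g (w (t) (g (w (t) (t))))))))  →  (u (m (m (f))) (w (t) (g (w (t) (g (w (t) (t)))))))
2. (u (m (m (f))) (w (t) (g (w (t) (g (w (t) (t)))))))  →  (u (m (m (f))) (g (w (t) (g (w (t) (t))))))
3. (u (m (m (f))) (g (w (t) (g (w (t) (t))))))  →  (u (m (m (f))) (g (g (w (t) (t)))))
4. (u (m (m (f))) (g (g (w (t) (t)))))  →  (u (m (m (f))) (g (g (t))))

normal form = (u (m (m (f))) (g (g (t))))


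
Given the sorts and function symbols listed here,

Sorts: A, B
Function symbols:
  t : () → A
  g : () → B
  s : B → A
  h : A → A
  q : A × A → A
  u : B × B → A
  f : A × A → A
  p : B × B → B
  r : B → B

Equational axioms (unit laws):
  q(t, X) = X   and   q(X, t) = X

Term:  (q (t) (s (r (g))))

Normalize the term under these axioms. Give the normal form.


normal form = (s (r (g)))

1. (q (t) (s (r (g))))  →  (s (r (g)))


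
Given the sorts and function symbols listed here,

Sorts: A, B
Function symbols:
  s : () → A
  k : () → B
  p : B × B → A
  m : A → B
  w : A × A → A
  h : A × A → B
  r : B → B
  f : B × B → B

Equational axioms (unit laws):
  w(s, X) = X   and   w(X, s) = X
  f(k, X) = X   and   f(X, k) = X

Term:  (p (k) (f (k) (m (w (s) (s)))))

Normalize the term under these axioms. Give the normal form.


1. (p (k) (f (k) (m (w (s) (s)))))  →  (p (k) (m (w (s) (s))))
2. (p (k) (m (w (s) (s))))  →  (p (k) (m (s)))

normal form = (p (k) (m (s)))


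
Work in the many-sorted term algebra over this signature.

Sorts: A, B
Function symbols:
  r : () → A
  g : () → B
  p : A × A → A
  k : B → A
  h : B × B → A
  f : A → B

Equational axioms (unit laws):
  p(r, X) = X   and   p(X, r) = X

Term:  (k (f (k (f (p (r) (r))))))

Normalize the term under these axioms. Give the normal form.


1. (k (f (k (f (p (r) (r))))))  →  (k (f (k (f (r)))))

normal form = (k (f (k (f (r)))))


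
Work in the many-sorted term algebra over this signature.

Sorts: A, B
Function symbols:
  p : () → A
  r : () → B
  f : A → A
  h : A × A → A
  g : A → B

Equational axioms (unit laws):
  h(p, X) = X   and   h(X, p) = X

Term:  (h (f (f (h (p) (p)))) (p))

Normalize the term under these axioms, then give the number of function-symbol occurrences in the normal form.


1. (h (f (f (h (p) (p)))) (p))  →  (f (f (h (p) (p))))
2. (f (f (h (p) (p))))  →  (f (f (p)))
normal form: (f (f (p)))

size = 3


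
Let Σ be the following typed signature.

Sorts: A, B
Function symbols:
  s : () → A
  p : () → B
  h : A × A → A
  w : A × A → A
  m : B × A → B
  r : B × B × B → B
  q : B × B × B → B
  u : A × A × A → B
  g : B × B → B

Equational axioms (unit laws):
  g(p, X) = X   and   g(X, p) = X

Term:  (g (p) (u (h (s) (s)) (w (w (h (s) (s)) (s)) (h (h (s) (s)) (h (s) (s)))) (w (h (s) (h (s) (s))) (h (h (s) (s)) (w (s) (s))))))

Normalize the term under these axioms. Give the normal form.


normal form = (u (h (s) (s)) (w (w (h (s) (s)) (s)) (h (h (s) (s)) (h (s) (s)))) (w (h (s) (h (s) (s))) (h (h (s) (s)) (w (s) (s)))))

1. (g (p) (u (h (s) (s)) (w (w (h (s) (s)) (s)) (h (h (s) (s)) (h (s) (s)))) (w (h (s) (h (s) (s))) (h (h (s) (s)) (w (s) (s))))))  →  (u (h (s) (s)) (w (w (h (s) (s)) (s)) (h (h (s) (s)) (h (s) (s)))) (w (h (s) (h (s) (s))) (h (h (s) (s)) (w (s) (s)))))


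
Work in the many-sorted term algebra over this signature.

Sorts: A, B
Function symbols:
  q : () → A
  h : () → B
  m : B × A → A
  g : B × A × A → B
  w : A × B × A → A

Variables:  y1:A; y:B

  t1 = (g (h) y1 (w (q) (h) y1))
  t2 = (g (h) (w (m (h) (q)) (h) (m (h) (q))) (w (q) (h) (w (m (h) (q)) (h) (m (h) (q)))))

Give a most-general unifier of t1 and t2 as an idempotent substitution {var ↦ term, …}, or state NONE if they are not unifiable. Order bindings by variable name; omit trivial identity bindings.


{y1 ↦ (w (m (h) (q)) (h) (m (h) (q)))}


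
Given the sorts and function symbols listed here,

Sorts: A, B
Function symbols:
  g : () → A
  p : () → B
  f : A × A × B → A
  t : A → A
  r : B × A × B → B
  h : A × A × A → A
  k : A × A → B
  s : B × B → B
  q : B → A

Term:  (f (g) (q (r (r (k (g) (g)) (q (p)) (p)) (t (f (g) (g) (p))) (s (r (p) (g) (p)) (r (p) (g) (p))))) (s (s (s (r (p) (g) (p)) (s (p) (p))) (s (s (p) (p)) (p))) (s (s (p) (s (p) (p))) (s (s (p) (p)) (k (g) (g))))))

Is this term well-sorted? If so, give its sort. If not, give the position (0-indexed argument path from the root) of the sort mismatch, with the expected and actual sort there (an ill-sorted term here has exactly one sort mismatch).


well-sorted; sort = A

  (g) : A
          (g) : A
          (g) : A
        (k (g) (g)) : B
          (p) : B
        (q (p)) : A
        (p) : B
      (r (k (g) (g)) (q (p)) (p)) : B
          (g) : A
          (g) : A
          (p) : B
        (f (g) (g) (p)) : A
      (t (f (g) (g) (p))) : A
          (p) : B
          (g) : A
          (p) : B
        (r (p) (g) (p)) : B
          (p) : B
          (g) : A
          (p) : B
        (r (p) (g) (p)) : B
      (s (r (p) (g) (p)) (r (p) (g) (p))) : B
    (r (r (k (g) (g)) (q (p)) (p)) (t (f (g) (g) (p))) (s (r (p) (g) (p)) (r (p) (g) (p)))) : B
  (q (r (r (k (g) (g)) (q (p)) (p)) (t (f (g) (g) (p))) (s (r (p) (g) (p)) (r (p) (g) (p))))) : A
          (p) : B
          (g) : A
          (p) : B
        (r (p) (g) (p)) : B
          (p) : B
          (p) : B
        (s (p) (p)) : B
      (s (r (p) (g) (p)) (s (p) (p))) : B
          (p) : B
          (p) : B
        (s (p) (p)) : B
        (p) : B
      (s (s (p) (p)) (p)) : B
    (s (s (r (p) (g) (p)) (s (p) (p))) (s (s (p) (p)) (p))) : B
        (p) : B
          (p) : B
          (p) : B
        (s (p) (p)) : B
      (s (p) (s (p) (p))) : B
          (p) : B
          (p) : B
        (s (p) (p)) : B
          (g) : A
          (g) : A
        (k (g) (g)) : B
      (s (s (p) (p)) (k (g) (g))) : B
    (s (s (p) (s (p) (p))) (s (s (p) (p)) (k (g) (g)))) : B
  (s (s (s (r (p) (g) (p)) (s (p) (p))) (s (s (p) (p)) (p))) (s (s (p) (s (p) (p))) (s (s (p) (p)) (k (g) (g))))) : B
(f (g) (q (r (r (k (g) (g)) (q (p)) (p)) (t (f (g) (g) (p))) (s (r (p) (g) (p)) (r (p) (g) (p))))) (s (s (s (r (p) (g) (p)) (s (p) (p))) (s (s (p) (p)) (p))) (s (s (p) (s (p) (p))) (s (s (p) (p)) (k (g) (g)))))) : A


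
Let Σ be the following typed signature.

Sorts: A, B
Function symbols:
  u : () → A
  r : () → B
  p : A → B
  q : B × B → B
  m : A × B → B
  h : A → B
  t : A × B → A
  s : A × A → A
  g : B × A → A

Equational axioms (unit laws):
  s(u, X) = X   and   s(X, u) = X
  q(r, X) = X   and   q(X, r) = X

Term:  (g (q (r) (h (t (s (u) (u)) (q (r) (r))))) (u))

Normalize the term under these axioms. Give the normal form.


1. (g (q (r) (h (t (s (u) (u)) (q (r) (r))))) (u))  →  (g (h (t (s (u) (u)) (q (r) (r)))) (u))
2. (g (h (t (s (u) (u)) (q (r) (r)))) (u))  →  (g (h (t (u) (q (r) (r)))) (u))
3. (g (h (t (u) (q (r) (r)))) (u))  →  (g (h (t (u) (r))) (u))

normal form = (g (h (t (u) (r))) (u))


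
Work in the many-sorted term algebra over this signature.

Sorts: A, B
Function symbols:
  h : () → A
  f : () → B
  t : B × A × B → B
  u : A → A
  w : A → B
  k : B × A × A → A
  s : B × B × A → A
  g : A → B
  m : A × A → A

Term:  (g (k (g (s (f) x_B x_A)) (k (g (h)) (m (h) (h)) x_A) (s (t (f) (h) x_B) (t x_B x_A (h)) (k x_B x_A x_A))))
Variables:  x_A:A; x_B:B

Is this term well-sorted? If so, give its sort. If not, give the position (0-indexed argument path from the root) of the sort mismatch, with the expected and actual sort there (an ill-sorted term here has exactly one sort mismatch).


ill-sorted at position [0, 2, 1, 2]: expected B, got A

        (f) : B
        x_B : B
        x_A : A
      (s (f) x_B x_A) : A
    (g (s (f) x_B x_A)) : B
        (h) : A
      (g (h)) : B
        (h) : A
        (h) : A
      (m (h) (h)) : A
      x_A : A
    (k (g (h)) (m (h) (h)) x_A) : A
        (f) : B
        (h) : A
        x_B : B
      (t (f) (h) x_B) : B
        x_B : B
        x_A : A
        (h) : A
      (t x_B x_A (h)) : ✗ arg 2 at [0, 2, 1, 2] has sort A, expected B
        x_B : B
        x_A : A
        x_A : A
      (k x_B x_A x_A) : A


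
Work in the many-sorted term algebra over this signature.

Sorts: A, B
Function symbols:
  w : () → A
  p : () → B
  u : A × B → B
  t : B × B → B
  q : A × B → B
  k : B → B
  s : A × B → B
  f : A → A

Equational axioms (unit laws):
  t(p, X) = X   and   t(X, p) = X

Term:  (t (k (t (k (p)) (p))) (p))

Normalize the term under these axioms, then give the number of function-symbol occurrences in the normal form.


size = 3

1. (t (k (t (k (p)) (p))) (p))  →  (k (t (k (p)) (p)))
2. (k (t (k (p)) (p)))  →  (k (k (p)))
normal form: (k (k (p)))


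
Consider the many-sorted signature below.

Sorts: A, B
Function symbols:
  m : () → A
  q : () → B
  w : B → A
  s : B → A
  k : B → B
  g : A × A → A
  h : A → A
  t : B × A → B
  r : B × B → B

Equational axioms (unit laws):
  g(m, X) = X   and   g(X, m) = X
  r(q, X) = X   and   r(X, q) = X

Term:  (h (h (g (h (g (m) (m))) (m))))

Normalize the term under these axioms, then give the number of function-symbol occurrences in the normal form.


1. (h (h (g (h (g (m) (m))) (m))))  →  (h (h (h (g (m) (m)))))
2. (h (h (h (g (m) (m)))))  →  (h (h (h (m))))
normal form: (h (h (h (m))))

size = 4


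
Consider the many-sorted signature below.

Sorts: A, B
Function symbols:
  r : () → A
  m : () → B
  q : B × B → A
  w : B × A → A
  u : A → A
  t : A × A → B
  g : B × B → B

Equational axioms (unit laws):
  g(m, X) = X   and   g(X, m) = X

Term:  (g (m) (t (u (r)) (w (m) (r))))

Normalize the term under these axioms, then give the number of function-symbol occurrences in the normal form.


size = 6

1. (g (m) (t (u (r)) (w (m) (r))))  →  (t (u (r)) (w (m) (r)))
normal form: (t (u (r)) (w (m) (r)))


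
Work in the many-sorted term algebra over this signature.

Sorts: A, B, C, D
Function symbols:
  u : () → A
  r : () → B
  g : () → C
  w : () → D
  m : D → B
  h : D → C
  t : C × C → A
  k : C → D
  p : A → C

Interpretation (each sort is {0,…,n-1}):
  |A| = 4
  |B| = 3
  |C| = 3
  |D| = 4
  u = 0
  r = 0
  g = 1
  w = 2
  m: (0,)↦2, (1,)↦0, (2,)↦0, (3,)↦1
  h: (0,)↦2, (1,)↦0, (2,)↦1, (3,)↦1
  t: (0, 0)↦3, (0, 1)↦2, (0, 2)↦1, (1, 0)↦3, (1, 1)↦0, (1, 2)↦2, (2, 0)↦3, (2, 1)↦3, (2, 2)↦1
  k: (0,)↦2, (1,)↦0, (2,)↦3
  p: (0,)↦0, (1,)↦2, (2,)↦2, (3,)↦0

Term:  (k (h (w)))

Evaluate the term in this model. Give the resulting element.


value = 0

  w = 2
  (h (w)) = h(2,) = 1
  (k (h (w))) = k(1,) = 0


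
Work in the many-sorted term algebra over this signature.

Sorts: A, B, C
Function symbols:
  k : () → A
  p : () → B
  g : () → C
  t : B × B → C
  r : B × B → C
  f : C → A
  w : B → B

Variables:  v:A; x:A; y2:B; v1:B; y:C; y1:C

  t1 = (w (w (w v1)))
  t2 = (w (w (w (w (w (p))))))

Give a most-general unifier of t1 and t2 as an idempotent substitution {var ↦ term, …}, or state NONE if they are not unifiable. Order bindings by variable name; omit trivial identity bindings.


{v1 ↦ (w (w (p)))}


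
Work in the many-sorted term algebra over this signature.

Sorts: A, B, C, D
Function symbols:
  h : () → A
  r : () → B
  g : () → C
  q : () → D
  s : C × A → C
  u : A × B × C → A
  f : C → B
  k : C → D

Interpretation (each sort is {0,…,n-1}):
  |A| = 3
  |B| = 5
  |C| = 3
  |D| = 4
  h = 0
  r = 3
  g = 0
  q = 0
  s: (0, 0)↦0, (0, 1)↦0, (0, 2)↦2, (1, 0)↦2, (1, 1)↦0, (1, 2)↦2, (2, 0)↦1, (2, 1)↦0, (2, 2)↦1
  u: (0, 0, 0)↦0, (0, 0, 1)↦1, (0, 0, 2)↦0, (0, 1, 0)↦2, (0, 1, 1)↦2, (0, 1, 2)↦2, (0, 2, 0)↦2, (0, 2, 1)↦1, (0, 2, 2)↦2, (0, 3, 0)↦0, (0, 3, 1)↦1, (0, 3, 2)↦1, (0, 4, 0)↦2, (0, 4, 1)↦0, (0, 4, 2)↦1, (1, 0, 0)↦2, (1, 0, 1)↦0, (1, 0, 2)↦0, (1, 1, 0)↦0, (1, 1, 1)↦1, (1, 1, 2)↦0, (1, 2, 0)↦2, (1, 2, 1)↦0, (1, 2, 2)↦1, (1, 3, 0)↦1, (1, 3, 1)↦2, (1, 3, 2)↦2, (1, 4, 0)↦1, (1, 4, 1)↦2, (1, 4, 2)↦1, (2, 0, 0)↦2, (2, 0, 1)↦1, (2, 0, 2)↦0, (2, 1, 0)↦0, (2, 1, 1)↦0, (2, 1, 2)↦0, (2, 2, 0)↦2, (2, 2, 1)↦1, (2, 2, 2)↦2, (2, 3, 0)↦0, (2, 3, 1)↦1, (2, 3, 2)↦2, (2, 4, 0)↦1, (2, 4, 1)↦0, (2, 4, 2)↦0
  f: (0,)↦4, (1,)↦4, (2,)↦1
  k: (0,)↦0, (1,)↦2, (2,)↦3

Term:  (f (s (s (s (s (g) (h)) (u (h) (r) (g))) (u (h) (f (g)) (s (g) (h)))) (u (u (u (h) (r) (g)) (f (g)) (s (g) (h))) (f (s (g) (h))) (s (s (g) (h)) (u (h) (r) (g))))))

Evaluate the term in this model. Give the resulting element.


value = 4

  g = 0
  h = 0
  (s (g) (h)) = s(0, 0) = 0
  h = 0
  r = 3
  g = 0
  (u (h) (r) (g)) = u(0, 3, 0) = 0
  (s (s (g) (h)) (u (h) (r) (g))) = s(0, 0) = 0
  h = 0
  g = 0
  (f (g)) = f(0,) = 4
  g = 0
  h = 0
  (s (g) (h)) = s(0, 0) = 0
  (u (h) (f (g)) (s (g) (h))) = u(0, 4, 0) = 2
  (s (s (s (g) (h)) (u (h) (r) (g))) (u (h) (f (g)) (s (g) (h)))) = s(0, 2) = 2
  h = 0
  r = 3
  g = 0
  (u (h) (r) (g)) = u(0, 3, 0) = 0
  g = 0
  (f (g)) = f(0,) = 4
  g = 0
  h = 0
  (s (g) (h)) = s(0, 0) = 0
  (u (u (h) (r) (g)) (f (g)) (s (g) (h))) = u(0, 4, 0) = 2
  g = 0
  h = 0
  (s (g) (h)) = s(0, 0) = 0
  (f (s (g) (h))) = f(0,) = 4
  g = 0
  h = 0
  (s (g) (h)) = s(0, 0) = 0
  h = 0
  r = 3
  g = 0
  (u (h) (r) (g)) = u(0, 3, 0) = 0
  (s (s (g) (h)) (u (h) (r) (g))) = s(0, 0) = 0
  (u (u (u (h) (r) (g)) (f (g)) (s (g) (h))) (f (s (g) (h))) (s (s (g) (h)) (u (h) (r) (g)))) = u(2, 4, 0) = 1
  (s (s (s (s (g) (h)) (u (h) (r) (g))) (u (h) (f (g)) (s (g) (h)))) (u (u (u (h) (r) (g)) (f (g)) (s (g) (h))) (f (s (g) (h))) (s (s (g) (h)) (u (h) (r) (g))))) = s(2, 1) = 0
  (f (s (s (s (s (g) (h)) (u (h) (r) (g))) (u (h) (f (g)) (s (g) (h)))) (u (u (u (h) (r) (g)) (f (g)) (s (g) (h))) (f (s (g) (h))) (s (s (g) (h)) (u (h) (r) (g)))))) = f(0,) = 4


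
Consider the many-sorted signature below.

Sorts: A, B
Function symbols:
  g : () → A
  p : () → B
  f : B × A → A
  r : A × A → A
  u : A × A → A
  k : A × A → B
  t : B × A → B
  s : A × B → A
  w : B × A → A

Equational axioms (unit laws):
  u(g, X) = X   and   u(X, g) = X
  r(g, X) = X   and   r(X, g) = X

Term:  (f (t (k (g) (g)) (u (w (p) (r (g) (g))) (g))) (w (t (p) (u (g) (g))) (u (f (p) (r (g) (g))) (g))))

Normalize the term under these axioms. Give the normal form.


1. (f (t (k (g) (g)) (u (w (p) (r (g) (g))) (g))) (w (t (p) (u (g) (g))) (u (f (p) (r (g) (g))) (g))))  →  (f (t (k (g) (g)) (w (p) (r (g) (g)))) (w (t (p) (u (g) (g))) (u (f (p) (r (g) (g))) (g))))
2. (f (t (k (g) (g)) (w (p) (r (g) (g)))) (w (t (p) (u (g) (g))) (u (f (p) (r (g) (g))) (g))))  →  (f (t (k (g) (g)) (w (p) (g))) (w (t (p) (u (g) (g))) (u (f (p) (r (g) (g))) (g))))
3. (f (t (k (g) (g)) (w (p) (g))) (w (t (p) (u (g) (g))) (u (f (p) (r (g) (g))) (g))))  →  (f (t (k (g) (g)) (w (p) (g))) (w (t (p) (g)) (u (f (p) (r (g) (g))) (g))))
4. (f (t (k (g) (g)) (w (p) (g))) (w (t (p) (g)) (u (f (p) (r (g) (g))) (g))))  →  (f (t (k (g) (g)) (w (p) (g))) (w (t (p) (g)) (f (p) (r (g) (g)))))
5. (f (t (k (g) (g)) (w (p) (g))) (w (t (p) (g)) (f (p) (r (g) (g)))))  →  (f (t (k (g) (g)) (w (p) (g))) (w (t (p) (g)) (f (p) (g))))

normal form = (f (t (k (g) (g)) (w (p) (g))) (w (t (p) (g)) (f (p) (g))))


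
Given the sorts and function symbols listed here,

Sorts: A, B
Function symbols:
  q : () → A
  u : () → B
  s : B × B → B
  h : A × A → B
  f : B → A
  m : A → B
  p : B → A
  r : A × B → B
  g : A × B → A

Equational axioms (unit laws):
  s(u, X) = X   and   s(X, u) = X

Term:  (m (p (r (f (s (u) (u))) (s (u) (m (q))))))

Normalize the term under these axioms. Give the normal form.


1. (m (p (r (f (s (u) (u))) (s (u) (m (q))))))  →  (m (p (r (f (u)) (s (u) (m (q))))))
2. (m (p (r (f (u)) (s (u) (m (q))))))  →  (m (p (r (f (u)) (m (q)))))

normal form = (m (p (r (f (u)) (m (q)))))


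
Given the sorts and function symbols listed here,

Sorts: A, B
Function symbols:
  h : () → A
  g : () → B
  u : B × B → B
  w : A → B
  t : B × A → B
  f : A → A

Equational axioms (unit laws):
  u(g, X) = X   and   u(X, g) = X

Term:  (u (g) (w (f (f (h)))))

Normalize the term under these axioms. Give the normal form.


1. (u (g) (w (f (f (h)))))  →  (w (f (f (h))))

normal form = (w (f (f (h))))


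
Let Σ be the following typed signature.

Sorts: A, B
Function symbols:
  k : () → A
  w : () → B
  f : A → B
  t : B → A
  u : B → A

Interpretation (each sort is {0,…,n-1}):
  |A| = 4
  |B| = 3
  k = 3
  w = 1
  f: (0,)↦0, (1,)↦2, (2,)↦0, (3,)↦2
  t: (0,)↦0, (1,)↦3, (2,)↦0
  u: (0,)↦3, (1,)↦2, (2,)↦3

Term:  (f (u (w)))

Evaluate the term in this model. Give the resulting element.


value = 0

  w = 1
  (u (w)) = u(1,) = 2
  (f (u (w))) = f(2,) = 0


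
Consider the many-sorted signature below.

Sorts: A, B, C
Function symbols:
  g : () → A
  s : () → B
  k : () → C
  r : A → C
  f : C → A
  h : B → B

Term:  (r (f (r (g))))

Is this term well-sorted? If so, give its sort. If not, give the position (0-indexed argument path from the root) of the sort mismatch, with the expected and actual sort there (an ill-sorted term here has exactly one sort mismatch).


      (g) : A
    (r (g)) : C
  (f (r (g))) : A
(r (f (r (g)))) : C

well-sorted; sort = C


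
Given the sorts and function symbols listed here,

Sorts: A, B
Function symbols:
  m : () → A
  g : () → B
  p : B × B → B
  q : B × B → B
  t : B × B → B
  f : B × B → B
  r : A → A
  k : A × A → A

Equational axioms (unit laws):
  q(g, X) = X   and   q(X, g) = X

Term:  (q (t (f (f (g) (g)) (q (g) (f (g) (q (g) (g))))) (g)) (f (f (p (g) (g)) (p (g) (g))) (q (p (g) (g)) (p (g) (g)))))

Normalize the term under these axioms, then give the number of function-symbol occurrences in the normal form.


1. (q (t (f (f (g) (g)) (q (g) (f (g) (q (g) (g))))) (g)) (f (f (p (g) (g)) (p (g) (g))) (q (p (g) (g)) (p (g) (g)))))  →  (q (t (f (f (g) (g)) (f (g) (q (g) (g)))) (g)) (f (f (p (g) (g)) (p (g) (g))) (q (p (g) (g)) (p (g) (g)))))
2. (q (t (f (f (g) (g)) (f (g) (q (g) (g)))) (g)) (f (f (p (g) (g)) (p (g) (g))) (q (p (g) (g)) (p (g) (g)))))  →  (q (t (f (f (g) (g)) (f (g) (g))) (g)) (f (f (p (g) (g)) (p (g) (g))) (q (p (g) (g)) (p (g) (g)))))
normal form: (q (t (f (f (g) (g)) (f (g) (g))) (g)) (f (f (p (g) (g)) (p (g) (g))) (q (p (g) (g)) (p (g) (g)))))

size = 25


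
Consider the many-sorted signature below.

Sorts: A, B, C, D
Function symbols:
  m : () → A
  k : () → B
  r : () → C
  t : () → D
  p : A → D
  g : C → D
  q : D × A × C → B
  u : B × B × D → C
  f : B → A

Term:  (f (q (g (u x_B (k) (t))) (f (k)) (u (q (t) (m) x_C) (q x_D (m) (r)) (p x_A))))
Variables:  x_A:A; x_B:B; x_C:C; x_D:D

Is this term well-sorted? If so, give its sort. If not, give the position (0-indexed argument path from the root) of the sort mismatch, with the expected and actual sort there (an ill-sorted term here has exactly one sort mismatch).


well-sorted; sort = A

        x_B : B
        (k) : B
        (t) : D
      (u x_B (k) (t)) : C
    (g (u x_B (k) (t))) : D
      (k) : B
    (f (k)) : A
        (t) : D
        (m) : A
        x_C : C
      (q (t) (m) x_C) : B
        x_D : D
        (m) : A
        (r) : C
      (q x_D (m) (r)) : B
        x_A : A
      (p x_A) : D
    (u (q (t) (m) x_C) (q x_D (m) (r)) (p x_A)) : C
  (q (g (u x_B (k) (t))) (f (k)) (u (q (t) (m) x_C) (q x_D (m) (r)) (p x_A))) : B
(f (q (g (u x_B (k) (t))) (f (k)) (u (q (t) (m) x_C) (q x_D (m) (r)) (p x_A)))) : A


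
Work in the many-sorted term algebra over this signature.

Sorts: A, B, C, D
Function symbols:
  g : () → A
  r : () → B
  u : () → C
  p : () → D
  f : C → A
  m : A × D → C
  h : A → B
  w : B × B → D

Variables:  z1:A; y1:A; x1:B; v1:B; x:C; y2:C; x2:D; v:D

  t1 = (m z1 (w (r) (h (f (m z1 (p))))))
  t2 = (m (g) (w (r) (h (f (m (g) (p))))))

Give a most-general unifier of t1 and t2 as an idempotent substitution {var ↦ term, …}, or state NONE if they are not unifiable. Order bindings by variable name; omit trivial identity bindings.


{z1 ↦ (g)}


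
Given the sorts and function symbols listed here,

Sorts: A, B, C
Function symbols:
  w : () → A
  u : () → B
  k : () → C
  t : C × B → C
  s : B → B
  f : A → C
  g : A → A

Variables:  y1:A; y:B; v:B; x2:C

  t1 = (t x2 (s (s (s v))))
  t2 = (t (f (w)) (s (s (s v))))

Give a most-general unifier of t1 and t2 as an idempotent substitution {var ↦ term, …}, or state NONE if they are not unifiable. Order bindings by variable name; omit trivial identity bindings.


{x2 ↦ (f (w))}


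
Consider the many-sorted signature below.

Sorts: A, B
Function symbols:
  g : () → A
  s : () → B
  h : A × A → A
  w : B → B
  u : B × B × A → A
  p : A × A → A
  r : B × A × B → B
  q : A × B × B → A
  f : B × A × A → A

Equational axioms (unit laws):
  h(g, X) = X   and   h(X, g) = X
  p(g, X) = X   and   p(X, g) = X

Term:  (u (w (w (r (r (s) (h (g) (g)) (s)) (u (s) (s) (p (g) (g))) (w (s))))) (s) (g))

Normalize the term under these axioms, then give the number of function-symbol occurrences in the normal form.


1. (u (w (w (r (r (s) (h (g) (g)) (s)) (u (s) (s) (p (g) (g))) (w (s))))) (s) (g))  →  (u (w (w (r (r (s) (g) (s)) (u (s) (s) (p (g) (g))) (w (s))))) (s) (g))
2. (u (w (w (r (r (s) (g) (s)) (u (s) (s) (p (g) (g))) (w (s))))) (s) (g))  →  (u (w (w (r (r (s) (g) (s)) (u (s) (s) (g)) (w (s))))) (s) (g))
normal form: (u (w (w (r (r (s) (g) (s)) (u (s) (s) (g)) (w (s))))) (s) (g))

size = 16


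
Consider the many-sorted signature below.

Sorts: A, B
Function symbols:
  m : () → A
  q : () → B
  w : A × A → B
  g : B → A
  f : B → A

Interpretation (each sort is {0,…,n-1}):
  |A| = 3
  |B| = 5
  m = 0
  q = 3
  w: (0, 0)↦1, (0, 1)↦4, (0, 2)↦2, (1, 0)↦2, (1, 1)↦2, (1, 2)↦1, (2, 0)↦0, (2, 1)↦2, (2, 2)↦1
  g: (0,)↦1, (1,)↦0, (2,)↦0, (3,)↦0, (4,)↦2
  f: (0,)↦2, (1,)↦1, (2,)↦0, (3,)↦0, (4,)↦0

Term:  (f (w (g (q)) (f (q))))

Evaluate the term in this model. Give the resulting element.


value = 1

  q = 3
  (g (q)) = g(3,) = 0
  q = 3
  (f (q)) = f(3,) = 0
  (w (g (q)) (f (q))) = w(0, 0) = 1
  (f (w (g (q)) (f (q)))) = f(1,) = 1


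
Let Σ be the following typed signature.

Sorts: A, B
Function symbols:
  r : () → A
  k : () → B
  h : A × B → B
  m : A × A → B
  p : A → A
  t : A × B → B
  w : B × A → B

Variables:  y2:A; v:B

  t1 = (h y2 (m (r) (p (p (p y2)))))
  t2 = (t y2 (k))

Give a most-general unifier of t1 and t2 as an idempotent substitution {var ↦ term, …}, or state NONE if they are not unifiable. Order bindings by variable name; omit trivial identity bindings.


NONE (not unifiable)

head clash or occurs-check failure — not unifiable


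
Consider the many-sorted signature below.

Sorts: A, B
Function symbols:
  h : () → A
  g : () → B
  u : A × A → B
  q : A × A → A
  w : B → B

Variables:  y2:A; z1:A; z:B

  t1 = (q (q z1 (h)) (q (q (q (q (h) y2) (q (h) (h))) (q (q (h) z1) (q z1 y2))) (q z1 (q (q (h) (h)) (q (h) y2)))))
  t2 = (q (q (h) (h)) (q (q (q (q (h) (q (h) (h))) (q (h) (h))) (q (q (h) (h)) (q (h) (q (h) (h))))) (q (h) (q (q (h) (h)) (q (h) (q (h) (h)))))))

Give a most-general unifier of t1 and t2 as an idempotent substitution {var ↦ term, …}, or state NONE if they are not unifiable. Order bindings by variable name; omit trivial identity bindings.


{y2 ↦ (q (h) (h)), z1 ↦ (h)}


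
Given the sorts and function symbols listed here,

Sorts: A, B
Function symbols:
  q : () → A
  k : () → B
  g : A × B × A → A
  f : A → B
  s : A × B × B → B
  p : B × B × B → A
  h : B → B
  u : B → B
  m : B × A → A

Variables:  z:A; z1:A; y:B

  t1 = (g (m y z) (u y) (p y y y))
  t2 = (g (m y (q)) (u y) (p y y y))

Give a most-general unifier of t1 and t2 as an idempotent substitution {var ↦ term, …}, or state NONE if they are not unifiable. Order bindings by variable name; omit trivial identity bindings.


{z ↦ (q)}


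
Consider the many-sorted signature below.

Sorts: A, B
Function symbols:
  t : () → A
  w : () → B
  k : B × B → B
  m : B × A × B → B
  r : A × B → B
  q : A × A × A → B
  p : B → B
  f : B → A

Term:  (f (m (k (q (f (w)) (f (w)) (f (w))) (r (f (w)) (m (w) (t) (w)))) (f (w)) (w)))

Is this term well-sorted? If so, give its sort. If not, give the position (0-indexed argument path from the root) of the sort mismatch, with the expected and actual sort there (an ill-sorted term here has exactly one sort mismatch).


well-sorted; sort = A

          (w) : B
        (f (w)) : A
          (w) : B
        (f (w)) : A
          (w) : B
        (f (w)) : A
      (q (f (w)) (f (w)) (f (w))) : B
          (w) : B
        (f (w)) : A
          (w) : B
          (t) : A
          (w) : B
        (m (w) (t) (w)) : B
      (r (f (w)) (m (w) (t) (w))) : B
    (k (q (f (w)) (f (w)) (f (w))) (r (f (w)) (m (w) (t) (w)))) : B
      (w) : B
    (f (w)) : A
    (w) : B
  (m (k (q (f (w)) (f (w)) (f (w))) (r (f (w)) (m (w) (t) (w)))) (f (w)) (w)) : B
(f (m (k (q (f (w)) (f (w)) (f (w))) (r (f (w)) (m (w) (t) (w)))) (f (w)) (w))) : A


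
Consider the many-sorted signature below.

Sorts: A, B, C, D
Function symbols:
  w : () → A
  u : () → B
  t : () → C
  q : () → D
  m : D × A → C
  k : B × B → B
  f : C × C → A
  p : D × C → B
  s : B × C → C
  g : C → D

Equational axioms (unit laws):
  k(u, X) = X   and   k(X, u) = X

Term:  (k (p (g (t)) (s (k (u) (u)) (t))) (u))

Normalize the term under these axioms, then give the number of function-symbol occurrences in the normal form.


1. (k (p (g (t)) (s (k (u) (u)) (t))) (u))  →  (p (g (t)) (s (k (u) (u)) (t)))
2. (p (g (t)) (s (k (u) (u)) (t)))  →  (p (g (t)) (s (u) (t)))
normal form: (p (g (t)) (s (u) (t)))

size = 6


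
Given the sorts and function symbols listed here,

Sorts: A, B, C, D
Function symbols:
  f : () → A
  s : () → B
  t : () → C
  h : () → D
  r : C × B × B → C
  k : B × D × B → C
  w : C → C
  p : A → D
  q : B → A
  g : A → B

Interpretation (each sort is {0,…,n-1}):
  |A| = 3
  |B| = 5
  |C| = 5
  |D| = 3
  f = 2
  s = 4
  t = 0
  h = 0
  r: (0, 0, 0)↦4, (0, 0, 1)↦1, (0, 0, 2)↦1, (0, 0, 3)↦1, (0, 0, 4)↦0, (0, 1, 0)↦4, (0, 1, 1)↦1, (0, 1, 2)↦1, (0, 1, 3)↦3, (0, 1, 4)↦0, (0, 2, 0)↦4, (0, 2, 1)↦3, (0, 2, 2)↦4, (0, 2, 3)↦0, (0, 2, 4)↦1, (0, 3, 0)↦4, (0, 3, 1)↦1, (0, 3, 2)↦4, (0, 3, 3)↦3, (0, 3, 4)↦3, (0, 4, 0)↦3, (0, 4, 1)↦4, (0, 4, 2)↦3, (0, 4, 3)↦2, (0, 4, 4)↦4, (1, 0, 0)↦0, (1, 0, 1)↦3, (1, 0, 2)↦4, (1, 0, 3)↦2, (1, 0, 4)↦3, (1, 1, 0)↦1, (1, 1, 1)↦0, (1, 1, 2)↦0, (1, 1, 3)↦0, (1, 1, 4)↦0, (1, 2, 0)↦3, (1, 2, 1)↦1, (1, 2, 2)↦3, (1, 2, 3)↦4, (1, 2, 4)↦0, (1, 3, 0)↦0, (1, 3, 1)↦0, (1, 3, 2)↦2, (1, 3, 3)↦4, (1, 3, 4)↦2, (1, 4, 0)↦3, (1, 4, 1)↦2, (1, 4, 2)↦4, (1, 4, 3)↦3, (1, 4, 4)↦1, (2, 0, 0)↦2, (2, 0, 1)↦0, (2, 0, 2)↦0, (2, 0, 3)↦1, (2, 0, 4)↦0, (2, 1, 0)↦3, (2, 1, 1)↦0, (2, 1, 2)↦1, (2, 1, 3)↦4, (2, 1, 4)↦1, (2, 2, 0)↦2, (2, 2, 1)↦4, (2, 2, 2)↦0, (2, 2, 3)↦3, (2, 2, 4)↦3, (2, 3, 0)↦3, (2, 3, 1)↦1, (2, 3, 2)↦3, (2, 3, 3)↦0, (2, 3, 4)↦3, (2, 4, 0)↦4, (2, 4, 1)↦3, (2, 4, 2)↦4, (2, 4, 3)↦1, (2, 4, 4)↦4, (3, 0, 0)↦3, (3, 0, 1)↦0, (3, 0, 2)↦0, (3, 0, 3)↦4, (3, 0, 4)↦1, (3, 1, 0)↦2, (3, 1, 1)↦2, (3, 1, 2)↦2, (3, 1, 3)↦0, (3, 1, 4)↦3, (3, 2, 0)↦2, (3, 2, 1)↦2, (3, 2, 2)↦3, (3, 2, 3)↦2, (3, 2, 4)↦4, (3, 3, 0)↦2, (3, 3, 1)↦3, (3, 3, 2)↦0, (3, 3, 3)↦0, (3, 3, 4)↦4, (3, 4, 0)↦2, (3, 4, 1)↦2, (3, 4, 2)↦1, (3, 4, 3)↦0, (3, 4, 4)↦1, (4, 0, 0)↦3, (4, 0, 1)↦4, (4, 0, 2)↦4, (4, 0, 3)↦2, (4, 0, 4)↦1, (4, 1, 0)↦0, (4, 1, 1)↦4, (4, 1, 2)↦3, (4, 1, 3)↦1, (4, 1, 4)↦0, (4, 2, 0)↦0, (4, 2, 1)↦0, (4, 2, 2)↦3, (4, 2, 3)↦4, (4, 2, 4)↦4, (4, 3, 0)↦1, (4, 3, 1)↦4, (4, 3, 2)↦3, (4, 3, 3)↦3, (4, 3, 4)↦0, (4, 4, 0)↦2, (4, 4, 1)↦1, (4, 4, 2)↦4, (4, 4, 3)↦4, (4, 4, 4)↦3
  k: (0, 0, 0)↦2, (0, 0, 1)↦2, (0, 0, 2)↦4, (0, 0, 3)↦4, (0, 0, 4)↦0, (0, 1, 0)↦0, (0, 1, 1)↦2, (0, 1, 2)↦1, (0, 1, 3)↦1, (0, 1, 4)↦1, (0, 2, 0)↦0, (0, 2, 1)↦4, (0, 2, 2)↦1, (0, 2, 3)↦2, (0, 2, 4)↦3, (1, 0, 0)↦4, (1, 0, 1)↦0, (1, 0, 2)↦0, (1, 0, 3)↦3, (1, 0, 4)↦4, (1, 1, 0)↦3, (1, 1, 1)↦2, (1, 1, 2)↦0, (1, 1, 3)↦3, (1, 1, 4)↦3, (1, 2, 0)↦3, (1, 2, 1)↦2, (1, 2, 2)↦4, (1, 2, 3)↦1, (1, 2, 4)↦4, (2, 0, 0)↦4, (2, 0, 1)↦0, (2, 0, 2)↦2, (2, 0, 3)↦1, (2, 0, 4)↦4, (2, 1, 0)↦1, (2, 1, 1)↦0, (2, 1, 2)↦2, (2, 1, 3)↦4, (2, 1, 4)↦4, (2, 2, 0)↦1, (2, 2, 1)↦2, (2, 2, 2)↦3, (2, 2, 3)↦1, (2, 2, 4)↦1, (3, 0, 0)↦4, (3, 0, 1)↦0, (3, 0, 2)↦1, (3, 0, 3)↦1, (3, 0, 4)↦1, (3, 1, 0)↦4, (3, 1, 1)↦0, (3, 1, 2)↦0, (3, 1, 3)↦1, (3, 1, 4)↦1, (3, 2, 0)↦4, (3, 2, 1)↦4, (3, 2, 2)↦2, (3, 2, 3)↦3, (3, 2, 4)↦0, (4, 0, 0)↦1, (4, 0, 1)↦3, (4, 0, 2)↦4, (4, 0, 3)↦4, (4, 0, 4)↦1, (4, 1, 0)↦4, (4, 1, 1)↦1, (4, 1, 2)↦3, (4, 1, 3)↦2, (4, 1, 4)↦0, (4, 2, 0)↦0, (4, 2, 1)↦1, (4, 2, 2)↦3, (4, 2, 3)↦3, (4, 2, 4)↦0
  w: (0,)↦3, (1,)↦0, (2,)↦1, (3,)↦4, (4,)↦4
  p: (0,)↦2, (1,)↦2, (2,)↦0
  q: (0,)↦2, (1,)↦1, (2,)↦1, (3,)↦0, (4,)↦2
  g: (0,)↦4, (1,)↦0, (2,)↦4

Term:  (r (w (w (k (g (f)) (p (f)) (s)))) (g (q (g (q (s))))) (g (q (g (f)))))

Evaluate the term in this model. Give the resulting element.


  f = 2
  (g (f)) = g(2,) = 4
  f = 2
  (p (f)) = p(2,) = 0
  s = 4
  (k (g (f)) (p (f)) (s)) = k(4, 0, 4) = 1
  (w (k (g (f)) (p (f)) (s))) = w(1,) = 0
  (w (w (k (g (f)) (p (f)) (s)))) = w(0,) = 3
  s = 4
  (q (s)) = q(4,) = 2
  (g (q (s))) = g(2,) = 4
  (q (g (q (s)))) = q(4,) = 2
  (g (q (g (q (s))))) = g(2,) = 4
  f = 2
  (g (f)) = g(2,) = 4
  (q (g (f))) = q(4,) = 2
  (g (q (g (f)))) = g(2,) = 4
  (r (w (w (k (g (f)) (p (f)) (s)))) (g (q (g (q (s))))) (g (q (g (f))))) = r(3, 4, 4) = 1

value = 1


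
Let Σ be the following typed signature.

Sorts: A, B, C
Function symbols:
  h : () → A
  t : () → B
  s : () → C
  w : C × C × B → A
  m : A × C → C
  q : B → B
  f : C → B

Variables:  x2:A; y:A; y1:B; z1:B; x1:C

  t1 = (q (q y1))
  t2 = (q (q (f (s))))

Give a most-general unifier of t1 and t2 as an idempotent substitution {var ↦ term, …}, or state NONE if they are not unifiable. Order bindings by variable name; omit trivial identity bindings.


{y1 ↦ (f (s))}


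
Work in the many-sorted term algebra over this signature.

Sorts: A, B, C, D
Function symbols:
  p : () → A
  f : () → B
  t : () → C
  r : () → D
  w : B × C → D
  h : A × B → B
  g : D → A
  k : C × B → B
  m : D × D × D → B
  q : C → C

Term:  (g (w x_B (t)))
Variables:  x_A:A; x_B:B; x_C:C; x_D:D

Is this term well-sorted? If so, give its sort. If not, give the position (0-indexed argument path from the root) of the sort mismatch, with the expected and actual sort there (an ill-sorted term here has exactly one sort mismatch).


well-sorted; sort = A

    x_B : B
    (t) : C
  (w x_B (t)) : D
(g (w x_B (t))) : A


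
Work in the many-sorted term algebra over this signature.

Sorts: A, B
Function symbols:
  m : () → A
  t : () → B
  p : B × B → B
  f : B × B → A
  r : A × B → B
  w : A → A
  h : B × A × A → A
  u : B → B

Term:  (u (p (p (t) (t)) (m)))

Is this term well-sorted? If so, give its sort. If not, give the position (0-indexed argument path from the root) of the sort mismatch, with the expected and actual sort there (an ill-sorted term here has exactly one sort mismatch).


      (t) : B
      (t) : B
    (p (t) (t)) : B
    (m) : A
  (p (p (t) (t)) (m)) : ✗ arg 1 at [0, 1] has sort A, expected B

ill-sorted at position [0, 1]: expected B, got A


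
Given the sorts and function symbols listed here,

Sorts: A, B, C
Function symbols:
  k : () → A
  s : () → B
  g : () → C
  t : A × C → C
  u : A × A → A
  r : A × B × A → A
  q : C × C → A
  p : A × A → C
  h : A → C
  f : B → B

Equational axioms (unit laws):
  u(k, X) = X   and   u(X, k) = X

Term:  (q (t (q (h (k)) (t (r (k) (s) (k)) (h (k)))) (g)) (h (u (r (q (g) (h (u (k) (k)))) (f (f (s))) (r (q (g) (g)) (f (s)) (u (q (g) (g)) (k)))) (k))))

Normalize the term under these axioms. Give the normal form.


1. (q (t (q (h (k)) (t (r (k) (s) (k)) (h (k)))) (g)) (h (u (r (q (g) (h (u (k) (k)))) (f (f (s))) (r (q (g) (g)) (f (s)) (u (q (g) (g)) (k)))) (k))))  →  (q (t (q (h (k)) (t (r (k) (s) (k)) (h (k)))) (g)) (h (r (q (g) (h (u (k) (k)))) (f (f (s))) (r (q (g) (g)) (f (s)) (u (q (g) (g)) (k))))))
2. (q (t (q (h (k)) (t (r (k) (s) (k)) (h (k)))) (g)) (h (r (q (g) (h (u (k) (k)))) (f (f (s))) (r (q (g) (g)) (f (s)) (u (q (g) (g)) (k))))))  →  (q (t (q (h (k)) (t (r (k) (s) (k)) (h (k)))) (g)) (h (r (q (g) (h (k))) (f (f (s))) (r (q (g) (g)) (f (s)) (u (q (g) (g)) (k))))))
3. (q (t (q (h (k)) (t (r (k) (s) (k)) (h (k)))) (g)) (h (r (q (g) (h (k))) (f (f (s))) (r (q (g) (g)) (f (s)) (u (q (g) (g)) (k))))))  →  (q (t (q (h (k)) (t (r (k) (s) (k)) (h (k)))) (g)) (h (r (q (g) (h (k))) (f (f (s))) (r (q (g) (g)) (f (s)) (q (g) (g))))))

normal form = (q (t (q (h (k)) (t (r (k) (s) (k)) (h (k)))) (g)) (h (r (q (g) (h (k))) (f (f (s))) (r (q (g) (g)) (f (s)) (q (g) (g))))))


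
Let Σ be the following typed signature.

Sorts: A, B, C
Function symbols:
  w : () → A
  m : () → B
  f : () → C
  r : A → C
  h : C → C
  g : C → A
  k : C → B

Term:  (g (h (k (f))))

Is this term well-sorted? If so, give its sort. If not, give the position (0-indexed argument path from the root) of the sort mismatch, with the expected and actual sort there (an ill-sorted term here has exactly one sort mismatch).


ill-sorted at position [0, 0]: expected C, got B

      (f) : C
    (k (f)) : B
  (h (k (f))) : ✗ arg 0 at [0, 0] has sort B, expected C


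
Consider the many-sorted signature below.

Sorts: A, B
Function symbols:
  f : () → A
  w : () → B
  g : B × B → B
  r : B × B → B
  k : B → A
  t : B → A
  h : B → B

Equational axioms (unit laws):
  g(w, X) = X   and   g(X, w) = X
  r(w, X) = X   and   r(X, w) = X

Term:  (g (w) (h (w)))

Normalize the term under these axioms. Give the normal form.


normal form = (h (w))

1. (g (w) (h (w)))  →  (h (w))


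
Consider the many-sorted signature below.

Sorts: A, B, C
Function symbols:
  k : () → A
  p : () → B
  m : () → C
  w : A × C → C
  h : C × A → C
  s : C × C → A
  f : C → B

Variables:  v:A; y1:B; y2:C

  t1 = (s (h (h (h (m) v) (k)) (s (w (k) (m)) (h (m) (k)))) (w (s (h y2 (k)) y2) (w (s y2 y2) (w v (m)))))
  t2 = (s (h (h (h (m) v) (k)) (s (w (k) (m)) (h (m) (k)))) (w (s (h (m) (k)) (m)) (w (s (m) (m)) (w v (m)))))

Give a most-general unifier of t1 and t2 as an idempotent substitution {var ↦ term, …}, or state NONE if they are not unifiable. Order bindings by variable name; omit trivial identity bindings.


{y2 ↦ (m)}


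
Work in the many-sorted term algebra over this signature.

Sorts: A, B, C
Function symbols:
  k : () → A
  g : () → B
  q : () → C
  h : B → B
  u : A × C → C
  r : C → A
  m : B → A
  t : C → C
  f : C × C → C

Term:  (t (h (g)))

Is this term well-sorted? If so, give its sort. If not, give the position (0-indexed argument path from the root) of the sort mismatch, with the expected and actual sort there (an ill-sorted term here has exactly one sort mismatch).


    (g) : B
  (h (g)) : B
(t (h (g))) : ✗ arg 0 at [0] has sort B, expected C

ill-sorted at position [0]: expected C, got B


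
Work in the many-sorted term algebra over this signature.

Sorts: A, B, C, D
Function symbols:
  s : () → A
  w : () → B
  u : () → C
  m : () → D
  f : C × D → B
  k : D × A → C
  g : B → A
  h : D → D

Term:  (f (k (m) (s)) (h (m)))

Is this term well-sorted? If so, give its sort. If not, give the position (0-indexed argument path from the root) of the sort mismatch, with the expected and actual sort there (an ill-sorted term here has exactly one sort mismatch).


    (m) : D
    (s) : A
  (k (m) (s)) : C
    (m) : D
  (h (m)) : D
(f (k (m) (s)) (h (m))) : B

well-sorted; sort = B
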